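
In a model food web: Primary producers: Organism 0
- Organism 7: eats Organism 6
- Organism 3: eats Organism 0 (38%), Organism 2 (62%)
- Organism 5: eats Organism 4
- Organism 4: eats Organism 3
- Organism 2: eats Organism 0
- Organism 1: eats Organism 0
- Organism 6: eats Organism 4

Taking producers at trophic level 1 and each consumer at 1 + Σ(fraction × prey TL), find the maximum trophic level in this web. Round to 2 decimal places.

5.62

Organism 1: 1 + 1 = 2
Organism 2: 1 + 1 = 2
Organism 3: 1 + (0.38×1 + 0.62×2) = 2.62
Organism 4: 1 + 2.62 = 3.62
Organism 5: 1 + 3.62 = 4.62
Organism 6: 1 + 3.62 = 4.62
Organism 7: 1 + 4.62 = 5.62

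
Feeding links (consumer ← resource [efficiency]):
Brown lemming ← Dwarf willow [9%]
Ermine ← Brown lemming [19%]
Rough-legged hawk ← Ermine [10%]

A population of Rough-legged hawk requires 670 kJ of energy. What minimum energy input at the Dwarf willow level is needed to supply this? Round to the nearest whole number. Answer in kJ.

Cumulative transfer efficiency: 0.09 × 0.19 × 0.1 = 0.00171
Dwarf willow energy = 670 / 0.00171 = 391813 kJ

391813 kJ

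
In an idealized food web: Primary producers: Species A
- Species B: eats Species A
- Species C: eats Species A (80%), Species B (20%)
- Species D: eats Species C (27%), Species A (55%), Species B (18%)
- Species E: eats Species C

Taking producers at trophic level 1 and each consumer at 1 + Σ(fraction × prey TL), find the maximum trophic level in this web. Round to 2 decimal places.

3.20

Species B: 1 + 1 = 2
Species C: 1 + (0.8×1 + 0.2×2) = 2.2
Species D: 1 + (0.27×2.2 + 0.55×1 + 0.18×2) = 2.504
Species E: 1 + 2.2 = 3.2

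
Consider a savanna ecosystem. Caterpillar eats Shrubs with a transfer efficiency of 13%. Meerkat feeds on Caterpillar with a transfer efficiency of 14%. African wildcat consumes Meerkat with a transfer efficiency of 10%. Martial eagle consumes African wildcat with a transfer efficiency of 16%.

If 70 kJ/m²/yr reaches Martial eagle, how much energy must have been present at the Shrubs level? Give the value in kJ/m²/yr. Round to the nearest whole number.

240385 kJ/m²/yr

Cumulative transfer efficiency: 0.13 × 0.14 × 0.1 × 0.16 = 0.0002912
Shrubs energy = 70 / 0.0002912 = 240385 kJ/m²/yr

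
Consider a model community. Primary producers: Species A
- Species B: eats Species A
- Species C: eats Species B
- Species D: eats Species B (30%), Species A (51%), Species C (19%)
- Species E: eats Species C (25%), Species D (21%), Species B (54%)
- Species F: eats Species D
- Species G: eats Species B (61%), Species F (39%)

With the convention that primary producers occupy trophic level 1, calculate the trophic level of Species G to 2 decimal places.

Species B: 1 + 1 = 2
Species C: 1 + 2 = 3
Species D: 1 + (0.3×2 + 0.51×1 + 0.19×3) = 2.68
Species E: 1 + (0.25×3 + 0.21×2.68 + 0.54×2) = 3.3928
Species F: 1 + 2.68 = 3.68
Species G: 1 + (0.61×2 + 0.39×3.68) = 3.6552

3.66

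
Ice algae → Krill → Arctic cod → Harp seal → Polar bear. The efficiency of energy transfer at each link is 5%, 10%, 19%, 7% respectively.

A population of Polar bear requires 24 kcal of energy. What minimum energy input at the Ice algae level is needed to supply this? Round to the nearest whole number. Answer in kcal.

360902 kcal

Cumulative transfer efficiency: 0.05 × 0.1 × 0.19 × 0.07 = 0.0000665
Ice algae energy = 24 / 0.0000665 = 360902 kcal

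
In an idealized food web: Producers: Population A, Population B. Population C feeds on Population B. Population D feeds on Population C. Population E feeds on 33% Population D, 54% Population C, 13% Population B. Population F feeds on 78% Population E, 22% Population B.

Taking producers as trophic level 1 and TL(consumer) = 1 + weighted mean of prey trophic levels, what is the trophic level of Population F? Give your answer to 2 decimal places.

3.72

Population C: 1 + 1 = 2
Population D: 1 + 2 = 3
Population E: 1 + (0.33×3 + 0.54×2 + 0.13×1) = 3.2
Population F: 1 + (0.78×3.2 + 0.22×1) = 3.716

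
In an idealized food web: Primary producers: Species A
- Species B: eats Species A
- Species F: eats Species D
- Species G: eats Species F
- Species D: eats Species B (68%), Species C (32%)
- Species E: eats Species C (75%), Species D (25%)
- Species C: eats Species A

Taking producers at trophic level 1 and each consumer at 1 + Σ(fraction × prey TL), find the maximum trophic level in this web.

Species B: 1 + 1 = 2
Species C: 1 + 1 = 2
Species D: 1 + (0.68×2 + 0.32×2) = 3
Species E: 1 + (0.75×2 + 0.25×3) = 3.25
Species F: 1 + 3 = 4
Species G: 1 + 4 = 5

5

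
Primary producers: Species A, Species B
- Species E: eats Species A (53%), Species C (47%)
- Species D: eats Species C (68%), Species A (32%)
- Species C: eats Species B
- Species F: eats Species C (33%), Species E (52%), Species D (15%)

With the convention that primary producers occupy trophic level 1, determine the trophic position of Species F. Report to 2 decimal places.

3.35

Species C: 1 + 1 = 2
Species D: 1 + (0.68×2 + 0.32×1) = 2.68
Species E: 1 + (0.53×1 + 0.47×2) = 2.47
Species F: 1 + (0.33×2 + 0.52×2.47 + 0.15×2.68) = 3.3464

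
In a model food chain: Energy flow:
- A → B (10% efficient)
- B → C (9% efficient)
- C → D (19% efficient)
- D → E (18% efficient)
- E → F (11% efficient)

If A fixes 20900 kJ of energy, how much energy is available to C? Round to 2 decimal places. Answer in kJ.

188.10 kJ

B: 20900 × 0.1 = 2090 kJ
C: 2090 × 0.09 = 188.1 kJ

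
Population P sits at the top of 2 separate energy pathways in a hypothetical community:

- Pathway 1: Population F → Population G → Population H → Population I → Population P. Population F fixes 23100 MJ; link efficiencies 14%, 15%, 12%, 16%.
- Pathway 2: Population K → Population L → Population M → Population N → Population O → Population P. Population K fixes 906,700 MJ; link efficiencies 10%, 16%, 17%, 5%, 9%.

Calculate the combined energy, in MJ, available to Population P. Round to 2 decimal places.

20.41 MJ

Pathway 1: 23100 × 0.14 × 0.15 × 0.12 × 0.16 = 9.31392 MJ
Pathway 2: 906700 × 0.1 × 0.16 × 0.17 × 0.05 × 0.09 = 11.098008 MJ
Total at Population P: 9.31392 + 11.098008 = 20.411928 MJ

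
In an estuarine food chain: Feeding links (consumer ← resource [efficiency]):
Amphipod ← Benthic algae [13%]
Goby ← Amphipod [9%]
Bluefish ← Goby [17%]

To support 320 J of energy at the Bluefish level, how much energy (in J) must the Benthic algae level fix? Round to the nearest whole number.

160885 J

Cumulative transfer efficiency: 0.13 × 0.09 × 0.17 = 0.001989
Benthic algae energy = 320 / 0.001989 = 160885 J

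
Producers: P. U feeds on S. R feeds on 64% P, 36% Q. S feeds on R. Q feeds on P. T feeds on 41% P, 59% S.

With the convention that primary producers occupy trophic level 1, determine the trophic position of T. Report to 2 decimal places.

Q: 1 + 1 = 2
R: 1 + (0.64×1 + 0.36×2) = 2.36
S: 1 + 2.36 = 3.36
T: 1 + (0.41×1 + 0.59×3.36) = 3.3924
U: 1 + 3.36 = 4.36

3.39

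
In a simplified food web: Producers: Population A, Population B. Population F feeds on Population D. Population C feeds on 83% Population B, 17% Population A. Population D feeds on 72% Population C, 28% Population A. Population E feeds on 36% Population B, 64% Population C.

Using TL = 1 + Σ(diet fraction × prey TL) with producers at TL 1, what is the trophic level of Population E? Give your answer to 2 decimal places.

Population C: 1 + (0.83×1 + 0.17×1) = 2
Population D: 1 + (0.72×2 + 0.28×1) = 2.72
Population E: 1 + (0.36×1 + 0.64×2) = 2.64
Population F: 1 + 2.72 = 3.72

2.64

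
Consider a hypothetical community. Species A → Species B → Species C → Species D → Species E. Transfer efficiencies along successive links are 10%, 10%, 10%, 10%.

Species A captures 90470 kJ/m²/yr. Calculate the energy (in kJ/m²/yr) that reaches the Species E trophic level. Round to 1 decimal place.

Species B: 90470 × 0.1 = 9047 kJ/m²/yr
Species C: 9047 × 0.1 = 904.7 kJ/m²/yr
Species D: 904.7 × 0.1 = 90.47 kJ/m²/yr
Species E: 90.47 × 0.1 = 9.047 kJ/m²/yr

9.0 kJ/m²/yr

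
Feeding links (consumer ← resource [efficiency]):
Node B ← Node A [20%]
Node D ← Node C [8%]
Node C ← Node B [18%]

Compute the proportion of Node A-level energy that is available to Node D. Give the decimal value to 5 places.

0.00288

Product of link efficiencies: 0.2 × 0.18 × 0.08 = 0.00288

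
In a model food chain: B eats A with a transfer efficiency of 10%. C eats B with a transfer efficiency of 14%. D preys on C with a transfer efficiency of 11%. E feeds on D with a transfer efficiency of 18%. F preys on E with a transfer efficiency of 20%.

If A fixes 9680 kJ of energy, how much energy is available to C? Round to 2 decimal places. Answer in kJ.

B: 9680 × 0.1 = 968 kJ
C: 968 × 0.14 = 135.52 kJ

135.52 kJ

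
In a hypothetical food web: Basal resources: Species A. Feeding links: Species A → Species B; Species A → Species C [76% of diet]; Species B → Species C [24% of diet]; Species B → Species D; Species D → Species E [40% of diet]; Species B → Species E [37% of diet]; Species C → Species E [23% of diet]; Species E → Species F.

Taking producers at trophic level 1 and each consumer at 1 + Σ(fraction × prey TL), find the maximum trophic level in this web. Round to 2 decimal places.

4.46

Species B: 1 + 1 = 2
Species C: 1 + (0.76×1 + 0.24×2) = 2.24
Species D: 1 + 2 = 3
Species E: 1 + (0.4×3 + 0.37×2 + 0.23×2.24) = 3.4552
Species F: 1 + 3.4552 = 4.4552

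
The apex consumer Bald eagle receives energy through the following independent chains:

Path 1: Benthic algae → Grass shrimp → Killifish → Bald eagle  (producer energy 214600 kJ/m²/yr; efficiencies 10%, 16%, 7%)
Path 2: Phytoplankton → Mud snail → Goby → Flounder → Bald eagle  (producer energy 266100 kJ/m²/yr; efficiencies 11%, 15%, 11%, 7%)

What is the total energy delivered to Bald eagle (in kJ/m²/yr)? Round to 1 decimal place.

274.2 kJ/m²/yr

Path 1: 214600 × 0.1 × 0.16 × 0.07 = 240.352 kJ/m²/yr
Path 2: 266100 × 0.11 × 0.15 × 0.11 × 0.07 = 33.808005 kJ/m²/yr
Total at Bald eagle: 240.352 + 33.808005 = 274.160005 kJ/m²/yr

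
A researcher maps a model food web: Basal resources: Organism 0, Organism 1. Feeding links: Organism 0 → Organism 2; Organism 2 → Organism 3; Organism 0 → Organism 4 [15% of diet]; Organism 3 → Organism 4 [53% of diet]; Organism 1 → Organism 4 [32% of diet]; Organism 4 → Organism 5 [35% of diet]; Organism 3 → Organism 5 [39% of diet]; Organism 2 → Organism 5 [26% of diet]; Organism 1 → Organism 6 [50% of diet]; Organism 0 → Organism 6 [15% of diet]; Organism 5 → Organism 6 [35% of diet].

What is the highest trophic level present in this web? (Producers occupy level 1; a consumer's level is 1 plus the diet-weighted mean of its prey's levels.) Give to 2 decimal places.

Organism 2: 1 + 1 = 2
Organism 3: 1 + 2 = 3
Organism 4: 1 + (0.15×1 + 0.53×3 + 0.32×1) = 3.06
Organism 5: 1 + (0.35×3.06 + 0.39×3 + 0.26×2) = 3.761
Organism 6: 1 + (0.5×1 + 0.15×1 + 0.35×3.761) = 2.96635

3.76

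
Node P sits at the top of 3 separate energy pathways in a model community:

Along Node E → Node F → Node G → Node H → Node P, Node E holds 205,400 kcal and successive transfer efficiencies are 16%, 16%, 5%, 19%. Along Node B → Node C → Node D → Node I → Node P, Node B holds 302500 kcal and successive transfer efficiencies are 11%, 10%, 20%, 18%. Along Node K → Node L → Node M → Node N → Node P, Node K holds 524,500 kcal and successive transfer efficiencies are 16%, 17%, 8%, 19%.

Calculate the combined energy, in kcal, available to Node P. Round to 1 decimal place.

Via Node E: 205400 × 0.16 × 0.16 × 0.05 × 0.19 = 49.95328 kcal
Via Node B: 302500 × 0.11 × 0.1 × 0.2 × 0.18 = 119.79 kcal
Via Node K: 524500 × 0.16 × 0.17 × 0.08 × 0.19 = 216.84928 kcal
Total at Node P: 49.95328 + 119.79 + 216.84928 = 386.59256 kcal

386.6 kcal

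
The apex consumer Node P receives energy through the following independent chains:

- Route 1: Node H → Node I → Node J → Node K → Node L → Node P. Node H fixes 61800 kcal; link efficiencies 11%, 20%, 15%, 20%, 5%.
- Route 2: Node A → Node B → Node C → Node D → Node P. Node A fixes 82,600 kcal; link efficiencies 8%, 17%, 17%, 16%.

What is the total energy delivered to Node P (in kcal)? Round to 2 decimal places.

Route 1: 61800 × 0.11 × 0.2 × 0.15 × 0.2 × 0.05 = 2.0394 kcal
Route 2: 82600 × 0.08 × 0.17 × 0.17 × 0.16 = 30.555392 kcal
Total at Node P: 2.0394 + 30.555392 = 32.594792 kcal

32.59 kcal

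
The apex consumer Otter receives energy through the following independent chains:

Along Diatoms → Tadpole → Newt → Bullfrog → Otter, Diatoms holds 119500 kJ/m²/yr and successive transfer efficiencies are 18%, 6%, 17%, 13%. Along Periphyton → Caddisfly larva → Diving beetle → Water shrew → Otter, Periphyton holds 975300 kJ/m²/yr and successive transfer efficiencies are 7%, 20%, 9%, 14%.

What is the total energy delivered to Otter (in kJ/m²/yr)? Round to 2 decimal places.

Via Diatoms: 119500 × 0.18 × 0.06 × 0.17 × 0.13 = 28.52226 kJ/m²/yr
Via Periphyton: 975300 × 0.07 × 0.2 × 0.09 × 0.14 = 172.04292 kJ/m²/yr
Total at Otter: 28.52226 + 172.04292 = 200.56518 kJ/m²/yr

200.57 kJ/m²/yr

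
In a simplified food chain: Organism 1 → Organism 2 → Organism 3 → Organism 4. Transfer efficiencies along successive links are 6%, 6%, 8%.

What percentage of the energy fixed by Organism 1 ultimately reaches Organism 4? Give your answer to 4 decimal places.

Product of link efficiencies: 0.06 × 0.06 × 0.08 = 0.000288
As a percentage: 0.000288 × 100 = 0.0288%

0.0288%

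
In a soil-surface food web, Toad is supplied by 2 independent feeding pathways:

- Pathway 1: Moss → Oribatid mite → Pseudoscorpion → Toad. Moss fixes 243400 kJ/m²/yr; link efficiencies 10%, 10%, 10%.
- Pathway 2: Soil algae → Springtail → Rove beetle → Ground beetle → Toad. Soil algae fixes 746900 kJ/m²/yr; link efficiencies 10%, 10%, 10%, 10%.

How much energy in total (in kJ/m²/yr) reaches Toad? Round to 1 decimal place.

318.1 kJ/m²/yr

Pathway 1: 243400 × 0.1 × 0.1 × 0.1 = 243.4 kJ/m²/yr
Pathway 2: 746900 × 0.1 × 0.1 × 0.1 × 0.1 = 74.69 kJ/m²/yr
Total at Toad: 243.4 + 74.69 = 318.09 kJ/m²/yr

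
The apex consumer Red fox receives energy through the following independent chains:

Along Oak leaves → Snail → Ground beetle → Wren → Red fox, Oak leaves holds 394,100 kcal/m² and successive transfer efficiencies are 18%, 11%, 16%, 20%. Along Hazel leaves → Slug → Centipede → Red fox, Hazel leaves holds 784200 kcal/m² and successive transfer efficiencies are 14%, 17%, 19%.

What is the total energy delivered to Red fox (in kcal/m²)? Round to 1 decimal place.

3795.9 kcal/m²

Via Oak leaves: 394100 × 0.18 × 0.11 × 0.16 × 0.2 = 249.70176 kcal/m²
Via Hazel leaves: 784200 × 0.14 × 0.17 × 0.19 = 3546.1524 kcal/m²
Total at Red fox: 249.70176 + 3546.1524 = 3795.85416 kcal/m²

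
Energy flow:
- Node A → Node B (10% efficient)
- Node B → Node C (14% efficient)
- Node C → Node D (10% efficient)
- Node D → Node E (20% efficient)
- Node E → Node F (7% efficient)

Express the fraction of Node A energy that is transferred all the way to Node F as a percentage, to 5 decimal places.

0.00196%

Product of link efficiencies: 0.1 × 0.14 × 0.1 × 0.2 × 0.07 = 0.0000196
As a percentage: 0.0000196 × 100 = 0.00196%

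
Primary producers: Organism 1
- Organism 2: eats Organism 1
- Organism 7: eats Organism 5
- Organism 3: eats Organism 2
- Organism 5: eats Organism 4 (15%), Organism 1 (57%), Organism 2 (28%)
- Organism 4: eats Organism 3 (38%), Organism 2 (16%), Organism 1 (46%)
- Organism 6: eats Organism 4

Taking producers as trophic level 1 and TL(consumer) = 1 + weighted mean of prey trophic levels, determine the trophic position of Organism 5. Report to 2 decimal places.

Organism 2: 1 + 1 = 2
Organism 3: 1 + 2 = 3
Organism 4: 1 + (0.38×3 + 0.16×2 + 0.46×1) = 2.92
Organism 5: 1 + (0.15×2.92 + 0.57×1 + 0.28×2) = 2.568
Organism 6: 1 + 2.92 = 3.92
Organism 7: 1 + 2.568 = 3.568

2.57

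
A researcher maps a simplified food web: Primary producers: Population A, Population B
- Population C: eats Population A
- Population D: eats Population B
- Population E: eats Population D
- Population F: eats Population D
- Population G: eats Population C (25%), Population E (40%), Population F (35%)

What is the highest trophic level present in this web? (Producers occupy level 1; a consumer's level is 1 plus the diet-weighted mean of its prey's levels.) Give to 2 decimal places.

3.75

Population C: 1 + 1 = 2
Population D: 1 + 1 = 2
Population E: 1 + 2 = 3
Population F: 1 + 2 = 3
Population G: 1 + (0.25×2 + 0.4×3 + 0.35×3) = 3.75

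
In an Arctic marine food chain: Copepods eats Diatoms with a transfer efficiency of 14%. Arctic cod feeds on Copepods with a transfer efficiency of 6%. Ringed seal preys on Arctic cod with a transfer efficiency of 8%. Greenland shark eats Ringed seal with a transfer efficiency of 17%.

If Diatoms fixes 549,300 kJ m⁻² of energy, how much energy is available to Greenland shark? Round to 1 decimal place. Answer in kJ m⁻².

62.8 kJ m⁻²

Copepods: 549300 × 0.14 = 76902 kJ m⁻²
Arctic cod: 76902 × 0.06 = 4614.12 kJ m⁻²
Ringed seal: 4614.12 × 0.08 = 369.1296 kJ m⁻²
Greenland shark: 369.1296 × 0.17 = 62.752032 kJ m⁻²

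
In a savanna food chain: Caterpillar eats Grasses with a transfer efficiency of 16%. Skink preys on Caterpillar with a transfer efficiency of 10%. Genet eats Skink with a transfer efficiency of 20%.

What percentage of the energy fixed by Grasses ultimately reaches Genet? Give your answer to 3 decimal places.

Product of link efficiencies: 0.16 × 0.1 × 0.2 = 0.0032
As a percentage: 0.0032 × 100 = 0.320%

0.320%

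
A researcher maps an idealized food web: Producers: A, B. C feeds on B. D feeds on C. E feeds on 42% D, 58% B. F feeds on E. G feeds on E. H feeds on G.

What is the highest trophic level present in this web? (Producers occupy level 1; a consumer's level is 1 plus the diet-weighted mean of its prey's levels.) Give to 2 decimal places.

4.84

C: 1 + 1 = 2
D: 1 + 2 = 3
E: 1 + (0.42×3 + 0.58×1) = 2.84
F: 1 + 2.84 = 3.84
G: 1 + 2.84 = 3.84
H: 1 + 3.84 = 4.84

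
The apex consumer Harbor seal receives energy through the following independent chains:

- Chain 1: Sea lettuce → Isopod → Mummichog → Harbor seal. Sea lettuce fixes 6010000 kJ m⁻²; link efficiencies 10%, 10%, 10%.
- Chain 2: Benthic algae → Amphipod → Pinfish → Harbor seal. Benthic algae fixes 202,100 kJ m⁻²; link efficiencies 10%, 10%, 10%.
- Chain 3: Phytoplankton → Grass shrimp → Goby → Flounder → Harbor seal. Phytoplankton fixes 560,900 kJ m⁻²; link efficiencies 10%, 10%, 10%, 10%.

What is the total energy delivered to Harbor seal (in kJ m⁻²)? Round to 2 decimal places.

6268.19 kJ m⁻²

Chain 1: 6010000 × 0.1 × 0.1 × 0.1 = 6010 kJ m⁻²
Chain 2: 202100 × 0.1 × 0.1 × 0.1 = 202.1 kJ m⁻²
Chain 3: 560900 × 0.1 × 0.1 × 0.1 × 0.1 = 56.09 kJ m⁻²
Total at Harbor seal: 6010 + 202.1 + 56.09 = 6268.19 kJ m⁻²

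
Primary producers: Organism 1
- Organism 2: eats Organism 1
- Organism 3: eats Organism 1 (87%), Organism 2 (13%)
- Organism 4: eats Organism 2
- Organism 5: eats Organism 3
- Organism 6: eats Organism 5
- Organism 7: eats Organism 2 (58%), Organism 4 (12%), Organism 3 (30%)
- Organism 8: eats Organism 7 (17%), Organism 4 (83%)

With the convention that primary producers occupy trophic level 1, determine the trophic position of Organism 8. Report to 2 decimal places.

4.03

Organism 2: 1 + 1 = 2
Organism 3: 1 + (0.87×1 + 0.13×2) = 2.13
Organism 4: 1 + 2 = 3
Organism 5: 1 + 2.13 = 3.13
Organism 6: 1 + 3.13 = 4.13
Organism 7: 1 + (0.58×2 + 0.12×3 + 0.3×2.13) = 3.159
Organism 8: 1 + (0.17×3.159 + 0.83×3) = 4.02703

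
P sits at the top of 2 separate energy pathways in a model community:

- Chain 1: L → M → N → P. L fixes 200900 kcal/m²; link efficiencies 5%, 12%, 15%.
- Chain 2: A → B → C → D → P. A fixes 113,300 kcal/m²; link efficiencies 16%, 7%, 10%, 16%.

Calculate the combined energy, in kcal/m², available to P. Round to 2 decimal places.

Chain 1: 200900 × 0.05 × 0.12 × 0.15 = 180.81 kcal/m²
Chain 2: 113300 × 0.16 × 0.07 × 0.1 × 0.16 = 20.30336 kcal/m²
Total at P: 180.81 + 20.30336 = 201.11336 kcal/m²

201.11 kcal/m²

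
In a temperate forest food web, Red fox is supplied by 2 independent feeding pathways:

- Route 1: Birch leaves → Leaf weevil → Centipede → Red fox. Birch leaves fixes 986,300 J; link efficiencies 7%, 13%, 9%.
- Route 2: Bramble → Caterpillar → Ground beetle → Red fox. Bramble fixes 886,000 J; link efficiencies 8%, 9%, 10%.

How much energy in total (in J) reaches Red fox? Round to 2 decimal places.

Route 1: 986300 × 0.07 × 0.13 × 0.09 = 807.7797 J
Route 2: 886000 × 0.08 × 0.09 × 0.1 = 637.92 J
Total at Red fox: 807.7797 + 637.92 = 1445.6997 J

1445.70 J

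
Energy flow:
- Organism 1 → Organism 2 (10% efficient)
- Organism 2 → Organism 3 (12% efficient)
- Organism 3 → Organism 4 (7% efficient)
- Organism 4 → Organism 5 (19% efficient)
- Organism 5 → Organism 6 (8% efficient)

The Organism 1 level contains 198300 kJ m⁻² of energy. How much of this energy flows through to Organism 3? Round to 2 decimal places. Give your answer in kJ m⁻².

Organism 2: 198300 × 0.1 = 19830 kJ m⁻²
Organism 3: 19830 × 0.12 = 2379.6 kJ m⁻²

2379.60 kJ m⁻²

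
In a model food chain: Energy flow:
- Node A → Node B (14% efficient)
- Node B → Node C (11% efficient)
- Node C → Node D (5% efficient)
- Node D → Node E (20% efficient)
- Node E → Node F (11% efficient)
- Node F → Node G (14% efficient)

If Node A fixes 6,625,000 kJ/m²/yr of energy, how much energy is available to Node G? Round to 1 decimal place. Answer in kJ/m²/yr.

15.7 kJ/m²/yr

Node B: 6625000 × 0.14 = 927500 kJ/m²/yr
Node C: 927500 × 0.11 = 102025 kJ/m²/yr
Node D: 102025 × 0.05 = 5101.25 kJ/m²/yr
Node E: 5101.25 × 0.2 = 1020.25 kJ/m²/yr
Node F: 1020.25 × 0.11 = 112.2275 kJ/m²/yr
Node G: 112.2275 × 0.14 = 15.71185 kJ/m²/yr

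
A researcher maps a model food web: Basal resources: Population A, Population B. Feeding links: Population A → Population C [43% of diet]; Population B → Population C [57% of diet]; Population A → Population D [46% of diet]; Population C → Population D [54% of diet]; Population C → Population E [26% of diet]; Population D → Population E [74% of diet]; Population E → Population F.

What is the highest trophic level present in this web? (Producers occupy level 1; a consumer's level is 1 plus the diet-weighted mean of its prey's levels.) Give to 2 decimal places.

4.40

Population C: 1 + (0.43×1 + 0.57×1) = 2
Population D: 1 + (0.46×1 + 0.54×2) = 2.54
Population E: 1 + (0.26×2 + 0.74×2.54) = 3.3996
Population F: 1 + 3.3996 = 4.3996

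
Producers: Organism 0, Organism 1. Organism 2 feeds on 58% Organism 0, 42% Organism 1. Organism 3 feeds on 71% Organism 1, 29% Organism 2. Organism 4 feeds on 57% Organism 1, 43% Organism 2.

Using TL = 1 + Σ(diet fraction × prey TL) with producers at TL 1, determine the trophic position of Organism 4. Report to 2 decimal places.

Organism 2: 1 + (0.58×1 + 0.42×1) = 2
Organism 3: 1 + (0.71×1 + 0.29×2) = 2.29
Organism 4: 1 + (0.57×1 + 0.43×2) = 2.43

2.43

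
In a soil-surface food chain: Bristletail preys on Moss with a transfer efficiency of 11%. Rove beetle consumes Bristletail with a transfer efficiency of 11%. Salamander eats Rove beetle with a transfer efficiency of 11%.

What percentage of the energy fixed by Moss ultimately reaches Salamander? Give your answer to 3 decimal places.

Product of link efficiencies: 0.11 × 0.11 × 0.11 = 0.001331
As a percentage: 0.001331 × 100 = 0.133%

0.133%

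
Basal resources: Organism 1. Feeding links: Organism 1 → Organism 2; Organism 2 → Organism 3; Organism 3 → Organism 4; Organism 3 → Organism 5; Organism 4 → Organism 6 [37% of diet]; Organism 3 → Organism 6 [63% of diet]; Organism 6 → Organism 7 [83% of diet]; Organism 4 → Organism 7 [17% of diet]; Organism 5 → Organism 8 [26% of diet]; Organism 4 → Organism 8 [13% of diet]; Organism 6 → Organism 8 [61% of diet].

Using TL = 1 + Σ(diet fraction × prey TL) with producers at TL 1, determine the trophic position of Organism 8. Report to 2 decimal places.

Organism 2: 1 + 1 = 2
Organism 3: 1 + 2 = 3
Organism 4: 1 + 3 = 4
Organism 5: 1 + 3 = 4
Organism 6: 1 + (0.37×4 + 0.63×3) = 4.37
Organism 7: 1 + (0.83×4.37 + 0.17×4) = 5.3071
Organism 8: 1 + (0.26×4 + 0.13×4 + 0.61×4.37) = 5.2257

5.23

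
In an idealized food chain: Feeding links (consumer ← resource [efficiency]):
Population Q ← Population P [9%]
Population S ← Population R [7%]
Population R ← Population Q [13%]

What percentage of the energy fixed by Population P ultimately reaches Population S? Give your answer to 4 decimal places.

Product of link efficiencies: 0.09 × 0.13 × 0.07 = 0.000819
As a percentage: 0.000819 × 100 = 0.0819%

0.0819%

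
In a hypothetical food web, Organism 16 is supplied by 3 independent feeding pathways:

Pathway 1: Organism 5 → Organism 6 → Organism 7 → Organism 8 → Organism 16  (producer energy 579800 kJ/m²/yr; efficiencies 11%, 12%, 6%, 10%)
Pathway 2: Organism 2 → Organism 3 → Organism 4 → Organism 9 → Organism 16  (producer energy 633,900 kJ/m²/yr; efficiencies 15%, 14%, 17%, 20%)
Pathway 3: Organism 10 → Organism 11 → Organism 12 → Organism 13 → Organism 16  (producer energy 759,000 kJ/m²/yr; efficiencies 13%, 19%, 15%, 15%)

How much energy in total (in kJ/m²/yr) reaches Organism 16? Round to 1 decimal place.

920.3 kJ/m²/yr

Pathway 1: 579800 × 0.11 × 0.12 × 0.06 × 0.1 = 45.92016 kJ/m²/yr
Pathway 2: 633900 × 0.15 × 0.14 × 0.17 × 0.2 = 452.6046 kJ/m²/yr
Pathway 3: 759000 × 0.13 × 0.19 × 0.15 × 0.15 = 421.81425 kJ/m²/yr
Total at Organism 16: 45.92016 + 452.6046 + 421.81425 = 920.33901 kJ/m²/yr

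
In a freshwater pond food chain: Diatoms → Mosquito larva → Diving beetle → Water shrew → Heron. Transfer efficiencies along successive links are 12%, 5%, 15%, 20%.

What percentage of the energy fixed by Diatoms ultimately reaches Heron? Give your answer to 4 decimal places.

0.0180%

Product of link efficiencies: 0.12 × 0.05 × 0.15 × 0.2 = 0.00018
As a percentage: 0.00018 × 100 = 0.0180%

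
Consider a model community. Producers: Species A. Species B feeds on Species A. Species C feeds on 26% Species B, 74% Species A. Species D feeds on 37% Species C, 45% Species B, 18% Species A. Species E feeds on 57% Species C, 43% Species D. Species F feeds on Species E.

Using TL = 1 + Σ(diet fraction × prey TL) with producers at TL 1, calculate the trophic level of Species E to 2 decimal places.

3.54

Species B: 1 + 1 = 2
Species C: 1 + (0.26×2 + 0.74×1) = 2.26
Species D: 1 + (0.37×2.26 + 0.45×2 + 0.18×1) = 2.9162
Species E: 1 + (0.57×2.26 + 0.43×2.9162) = 3.542166
Species F: 1 + 3.542166 = 4.542166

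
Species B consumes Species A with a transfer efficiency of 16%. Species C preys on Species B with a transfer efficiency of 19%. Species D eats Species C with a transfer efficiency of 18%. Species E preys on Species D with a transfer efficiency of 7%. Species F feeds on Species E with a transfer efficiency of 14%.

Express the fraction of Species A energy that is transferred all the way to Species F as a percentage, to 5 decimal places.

Product of link efficiencies: 0.16 × 0.19 × 0.18 × 0.07 × 0.14 = 0.0000536256
As a percentage: 0.0000536256 × 100 = 0.00536%

0.00536%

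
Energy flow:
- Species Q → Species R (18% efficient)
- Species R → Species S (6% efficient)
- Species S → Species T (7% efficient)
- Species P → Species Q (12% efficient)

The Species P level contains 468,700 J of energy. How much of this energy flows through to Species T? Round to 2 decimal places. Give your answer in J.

Species Q: 468700 × 0.12 = 56244 J
Species R: 56244 × 0.18 = 10123.92 J
Species S: 10123.92 × 0.06 = 607.4352 J
Species T: 607.4352 × 0.07 = 42.520464 J

42.52 J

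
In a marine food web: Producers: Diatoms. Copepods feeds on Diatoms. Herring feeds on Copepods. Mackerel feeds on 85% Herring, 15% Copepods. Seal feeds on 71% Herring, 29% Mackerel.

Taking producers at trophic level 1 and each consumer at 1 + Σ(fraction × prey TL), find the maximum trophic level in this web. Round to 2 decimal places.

4.25

Copepods: 1 + 1 = 2
Herring: 1 + 2 = 3
Mackerel: 1 + (0.85×3 + 0.15×2) = 3.85
Seal: 1 + (0.71×3 + 0.29×3.85) = 4.2465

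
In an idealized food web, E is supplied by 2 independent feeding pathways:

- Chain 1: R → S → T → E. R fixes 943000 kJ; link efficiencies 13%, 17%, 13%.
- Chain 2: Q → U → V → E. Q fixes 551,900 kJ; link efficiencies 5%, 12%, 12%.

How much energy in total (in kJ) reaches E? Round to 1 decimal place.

3106.6 kJ

Chain 1: 943000 × 0.13 × 0.17 × 0.13 = 2709.239 kJ
Chain 2: 551900 × 0.05 × 0.12 × 0.12 = 397.368 kJ
Total at E: 2709.239 + 397.368 = 3106.607 kJ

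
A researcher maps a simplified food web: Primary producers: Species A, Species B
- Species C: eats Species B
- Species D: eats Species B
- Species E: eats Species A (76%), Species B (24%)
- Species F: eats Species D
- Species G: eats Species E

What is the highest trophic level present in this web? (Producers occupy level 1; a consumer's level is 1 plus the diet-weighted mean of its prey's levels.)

Species C: 1 + 1 = 2
Species D: 1 + 1 = 2
Species E: 1 + (0.76×1 + 0.24×1) = 2
Species F: 1 + 2 = 3
Species G: 1 + 2 = 3

3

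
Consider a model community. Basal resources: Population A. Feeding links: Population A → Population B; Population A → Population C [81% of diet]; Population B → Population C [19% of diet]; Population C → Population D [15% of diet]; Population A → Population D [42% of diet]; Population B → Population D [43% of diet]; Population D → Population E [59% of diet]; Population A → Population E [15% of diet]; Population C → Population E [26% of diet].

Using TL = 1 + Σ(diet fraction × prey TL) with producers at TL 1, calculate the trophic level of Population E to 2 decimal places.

3.26

Population B: 1 + 1 = 2
Population C: 1 + (0.81×1 + 0.19×2) = 2.19
Population D: 1 + (0.15×2.19 + 0.42×1 + 0.43×2) = 2.6085
Population E: 1 + (0.59×2.6085 + 0.15×1 + 0.26×2.19) = 3.258415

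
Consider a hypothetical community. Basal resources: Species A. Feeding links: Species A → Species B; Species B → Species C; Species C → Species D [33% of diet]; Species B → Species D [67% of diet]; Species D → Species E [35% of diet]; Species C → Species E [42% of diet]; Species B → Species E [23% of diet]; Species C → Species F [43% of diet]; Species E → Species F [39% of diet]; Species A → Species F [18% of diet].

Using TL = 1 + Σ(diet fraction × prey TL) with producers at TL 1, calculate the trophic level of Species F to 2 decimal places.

3.99

Species B: 1 + 1 = 2
Species C: 1 + 2 = 3
Species D: 1 + (0.33×3 + 0.67×2) = 3.33
Species E: 1 + (0.35×3.33 + 0.42×3 + 0.23×2) = 3.8855
Species F: 1 + (0.43×3 + 0.39×3.8855 + 0.18×1) = 3.985345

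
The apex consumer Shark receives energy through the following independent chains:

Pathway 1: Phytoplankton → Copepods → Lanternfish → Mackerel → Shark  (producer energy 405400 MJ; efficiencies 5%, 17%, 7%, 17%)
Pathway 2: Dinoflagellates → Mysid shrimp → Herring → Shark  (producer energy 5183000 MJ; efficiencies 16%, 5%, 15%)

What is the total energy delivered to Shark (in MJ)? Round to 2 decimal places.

6260.61 MJ

Pathway 1: 405400 × 0.05 × 0.17 × 0.07 × 0.17 = 41.00621 MJ
Pathway 2: 5183000 × 0.16 × 0.05 × 0.15 = 6219.6 MJ
Total at Shark: 41.00621 + 6219.6 = 6260.60621 MJ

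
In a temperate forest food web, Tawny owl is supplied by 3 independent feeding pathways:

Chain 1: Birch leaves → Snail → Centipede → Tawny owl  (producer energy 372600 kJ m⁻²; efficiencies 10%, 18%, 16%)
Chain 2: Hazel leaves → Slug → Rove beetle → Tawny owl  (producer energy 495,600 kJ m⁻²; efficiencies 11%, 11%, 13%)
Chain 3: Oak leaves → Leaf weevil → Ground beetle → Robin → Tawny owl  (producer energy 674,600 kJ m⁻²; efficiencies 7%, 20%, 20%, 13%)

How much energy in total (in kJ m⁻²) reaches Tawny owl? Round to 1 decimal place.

2098.2 kJ m⁻²

Chain 1: 372600 × 0.1 × 0.18 × 0.16 = 1073.088 kJ m⁻²
Chain 2: 495600 × 0.11 × 0.11 × 0.13 = 779.5788 kJ m⁻²
Chain 3: 674600 × 0.07 × 0.2 × 0.2 × 0.13 = 245.5544 kJ m⁻²
Total at Tawny owl: 1073.088 + 779.5788 + 245.5544 = 2098.2212 kJ m⁻²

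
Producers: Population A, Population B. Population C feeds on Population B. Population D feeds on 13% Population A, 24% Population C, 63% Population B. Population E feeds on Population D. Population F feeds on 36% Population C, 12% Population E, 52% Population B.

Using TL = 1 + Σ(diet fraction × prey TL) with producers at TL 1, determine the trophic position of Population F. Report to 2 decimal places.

Population C: 1 + 1 = 2
Population D: 1 + (0.13×1 + 0.24×2 + 0.63×1) = 2.24
Population E: 1 + 2.24 = 3.24
Population F: 1 + (0.36×2 + 0.12×3.24 + 0.52×1) = 2.6288

2.63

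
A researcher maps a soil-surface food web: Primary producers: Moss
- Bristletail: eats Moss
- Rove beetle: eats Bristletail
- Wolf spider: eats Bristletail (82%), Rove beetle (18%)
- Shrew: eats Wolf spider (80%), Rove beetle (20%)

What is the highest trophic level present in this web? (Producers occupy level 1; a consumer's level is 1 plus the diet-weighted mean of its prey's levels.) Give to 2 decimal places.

Bristletail: 1 + 1 = 2
Rove beetle: 1 + 2 = 3
Wolf spider: 1 + (0.82×2 + 0.18×3) = 3.18
Shrew: 1 + (0.8×3.18 + 0.2×3) = 4.144

4.14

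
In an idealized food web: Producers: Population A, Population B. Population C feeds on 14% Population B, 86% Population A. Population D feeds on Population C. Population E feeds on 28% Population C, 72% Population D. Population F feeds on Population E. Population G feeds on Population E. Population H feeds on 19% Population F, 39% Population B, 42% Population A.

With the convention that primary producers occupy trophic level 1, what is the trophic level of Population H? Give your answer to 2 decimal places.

Population C: 1 + (0.14×1 + 0.86×1) = 2
Population D: 1 + 2 = 3
Population E: 1 + (0.28×2 + 0.72×3) = 3.72
Population F: 1 + 3.72 = 4.72
Population G: 1 + 3.72 = 4.72
Population H: 1 + (0.19×4.72 + 0.39×1 + 0.42×1) = 2.7068

2.71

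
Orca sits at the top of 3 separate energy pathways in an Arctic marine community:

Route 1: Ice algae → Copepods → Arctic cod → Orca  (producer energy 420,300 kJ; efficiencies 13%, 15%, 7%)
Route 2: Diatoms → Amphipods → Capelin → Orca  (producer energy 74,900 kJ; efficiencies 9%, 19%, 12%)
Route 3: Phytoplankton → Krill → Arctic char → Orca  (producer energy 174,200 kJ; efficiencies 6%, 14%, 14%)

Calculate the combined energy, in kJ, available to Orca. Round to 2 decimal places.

Route 1: 420300 × 0.13 × 0.15 × 0.07 = 573.7095 kJ
Route 2: 74900 × 0.09 × 0.19 × 0.12 = 153.6948 kJ
Route 3: 174200 × 0.06 × 0.14 × 0.14 = 204.8592 kJ
Total at Orca: 573.7095 + 153.6948 + 204.8592 = 932.2635 kJ

932.26 kJ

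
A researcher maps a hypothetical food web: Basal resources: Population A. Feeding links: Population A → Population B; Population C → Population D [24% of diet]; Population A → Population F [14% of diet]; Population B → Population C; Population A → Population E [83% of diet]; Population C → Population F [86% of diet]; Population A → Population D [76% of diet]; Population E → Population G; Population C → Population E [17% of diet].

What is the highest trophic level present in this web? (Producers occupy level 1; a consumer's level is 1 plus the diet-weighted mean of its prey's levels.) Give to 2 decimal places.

Population B: 1 + 1 = 2
Population C: 1 + 2 = 3
Population D: 1 + (0.24×3 + 0.76×1) = 2.48
Population E: 1 + (0.83×1 + 0.17×3) = 2.34
Population F: 1 + (0.14×1 + 0.86×3) = 3.72
Population G: 1 + 2.34 = 3.34

3.72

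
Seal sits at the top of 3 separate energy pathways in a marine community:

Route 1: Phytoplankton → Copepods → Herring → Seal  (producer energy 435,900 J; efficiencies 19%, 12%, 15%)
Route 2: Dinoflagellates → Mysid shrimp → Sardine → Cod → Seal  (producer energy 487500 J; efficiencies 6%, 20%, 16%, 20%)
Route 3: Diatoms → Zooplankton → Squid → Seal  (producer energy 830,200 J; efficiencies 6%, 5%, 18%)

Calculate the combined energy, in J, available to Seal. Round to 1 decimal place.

2126.3 J

Route 1: 435900 × 0.19 × 0.12 × 0.15 = 1490.778 J
Route 2: 487500 × 0.06 × 0.2 × 0.16 × 0.2 = 187.2 J
Route 3: 830200 × 0.06 × 0.05 × 0.18 = 448.308 J
Total at Seal: 1490.778 + 187.2 + 448.308 = 2126.286 J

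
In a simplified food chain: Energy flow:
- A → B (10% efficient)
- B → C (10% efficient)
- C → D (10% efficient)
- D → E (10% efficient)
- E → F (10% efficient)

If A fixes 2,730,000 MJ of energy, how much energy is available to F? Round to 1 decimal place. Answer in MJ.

B: 2730000 × 0.1 = 273000 MJ
C: 273000 × 0.1 = 27300 MJ
D: 27300 × 0.1 = 2730 MJ
E: 2730 × 0.1 = 273 MJ
F: 273 × 0.1 = 27.3 MJ

27.3 MJ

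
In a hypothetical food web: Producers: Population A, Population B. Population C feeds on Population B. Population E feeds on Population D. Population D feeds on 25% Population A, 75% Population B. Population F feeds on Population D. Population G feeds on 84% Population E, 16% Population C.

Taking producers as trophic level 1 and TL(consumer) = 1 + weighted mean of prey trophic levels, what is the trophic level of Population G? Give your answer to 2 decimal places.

3.84

Population C: 1 + 1 = 2
Population D: 1 + (0.25×1 + 0.75×1) = 2
Population E: 1 + 2 = 3
Population F: 1 + 2 = 3
Population G: 1 + (0.84×3 + 0.16×2) = 3.84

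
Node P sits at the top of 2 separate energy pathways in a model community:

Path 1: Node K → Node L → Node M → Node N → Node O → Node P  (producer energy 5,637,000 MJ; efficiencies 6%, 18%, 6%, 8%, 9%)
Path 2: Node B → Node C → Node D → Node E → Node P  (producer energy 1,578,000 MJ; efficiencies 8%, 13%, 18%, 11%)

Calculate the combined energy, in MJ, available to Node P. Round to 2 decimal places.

Path 1: 5637000 × 0.06 × 0.18 × 0.06 × 0.08 × 0.09 = 26.2999872 MJ
Path 2: 1578000 × 0.08 × 0.13 × 0.18 × 0.11 = 324.94176 MJ
Total at Node P: 26.2999872 + 324.94176 = 351.2417472 MJ

351.24 MJ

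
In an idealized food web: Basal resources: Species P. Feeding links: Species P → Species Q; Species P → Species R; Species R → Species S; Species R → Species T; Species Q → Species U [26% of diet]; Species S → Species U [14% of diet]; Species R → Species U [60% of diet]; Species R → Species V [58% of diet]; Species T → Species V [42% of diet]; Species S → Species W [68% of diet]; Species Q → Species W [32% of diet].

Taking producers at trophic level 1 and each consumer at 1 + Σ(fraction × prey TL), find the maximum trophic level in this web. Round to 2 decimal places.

3.68

Species Q: 1 + 1 = 2
Species R: 1 + 1 = 2
Species S: 1 + 2 = 3
Species T: 1 + 2 = 3
Species U: 1 + (0.26×2 + 0.14×3 + 0.6×2) = 3.14
Species V: 1 + (0.58×2 + 0.42×3) = 3.42
Species W: 1 + (0.68×3 + 0.32×2) = 3.68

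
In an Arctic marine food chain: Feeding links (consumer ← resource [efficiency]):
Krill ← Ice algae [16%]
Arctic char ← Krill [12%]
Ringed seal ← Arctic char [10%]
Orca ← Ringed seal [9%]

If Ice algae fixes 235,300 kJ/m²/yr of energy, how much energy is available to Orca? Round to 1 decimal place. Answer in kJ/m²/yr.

Krill: 235300 × 0.16 = 37648 kJ/m²/yr
Arctic char: 37648 × 0.12 = 4517.76 kJ/m²/yr
Ringed seal: 4517.76 × 0.1 = 451.776 kJ/m²/yr
Orca: 451.776 × 0.09 = 40.65984 kJ/m²/yr

40.7 kJ/m²/yr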